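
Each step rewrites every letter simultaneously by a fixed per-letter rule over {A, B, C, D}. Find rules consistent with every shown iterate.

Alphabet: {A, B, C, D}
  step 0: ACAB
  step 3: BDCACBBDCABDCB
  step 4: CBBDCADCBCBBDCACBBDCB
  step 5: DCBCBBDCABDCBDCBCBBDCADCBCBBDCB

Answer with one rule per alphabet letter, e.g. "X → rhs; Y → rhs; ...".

A->CA, B->CB, C->D, D->B

  step 4 ⇒ step 5: CBBDCADCBCBBDCACBBDCB ⇒ D·CB·CB·B·D·CA·B·D·CB·D·CB·CB·B·D·CA·D·CB·CB·B·D·CB
    A ↦ CA
    B ↦ CB
    C ↦ D
    D ↦ B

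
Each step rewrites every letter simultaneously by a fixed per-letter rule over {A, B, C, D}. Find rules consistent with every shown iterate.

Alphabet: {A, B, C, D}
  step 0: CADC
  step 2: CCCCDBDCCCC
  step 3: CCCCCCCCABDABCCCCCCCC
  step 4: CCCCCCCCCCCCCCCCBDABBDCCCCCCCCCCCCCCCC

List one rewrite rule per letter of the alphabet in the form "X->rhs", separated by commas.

  step 3 ⇒ step 4: CCCCCCCCABDABCCCCCCCC ⇒ CC·CC·CC·CC·CC·CC·CC·CC·B·D·AB·B·D·CC·CC·CC·CC·CC·CC·CC·CC
    A ↦ B
    B ↦ D
    C ↦ CC
    D ↦ AB

A->B, B->D, C->CC, D->AB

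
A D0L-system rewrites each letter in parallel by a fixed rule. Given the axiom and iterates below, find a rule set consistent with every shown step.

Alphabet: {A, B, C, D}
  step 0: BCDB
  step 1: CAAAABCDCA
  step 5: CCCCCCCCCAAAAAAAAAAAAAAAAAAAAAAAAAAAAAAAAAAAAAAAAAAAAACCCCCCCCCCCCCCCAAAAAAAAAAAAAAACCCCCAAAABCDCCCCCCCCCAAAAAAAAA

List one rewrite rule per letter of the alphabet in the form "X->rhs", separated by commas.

A->C, B->CA, C->AAA, D->BCD

  step 0 ⇒ step 1: BCDB ⇒ CA·AAA·BCD·CA
    B ↦ CA
    C ↦ AAA
    D ↦ BCD
    A ↦ C  (constrained at step 1)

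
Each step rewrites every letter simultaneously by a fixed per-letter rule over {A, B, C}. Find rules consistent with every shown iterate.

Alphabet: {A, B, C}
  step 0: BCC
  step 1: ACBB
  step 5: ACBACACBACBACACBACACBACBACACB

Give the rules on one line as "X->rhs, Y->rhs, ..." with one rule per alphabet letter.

A->AC, B->AC, C->B

  step 0 ⇒ step 1: BCC ⇒ AC·B·B
    B ↦ AC
    C ↦ B
    A ↦ AC  (constrained at step 1)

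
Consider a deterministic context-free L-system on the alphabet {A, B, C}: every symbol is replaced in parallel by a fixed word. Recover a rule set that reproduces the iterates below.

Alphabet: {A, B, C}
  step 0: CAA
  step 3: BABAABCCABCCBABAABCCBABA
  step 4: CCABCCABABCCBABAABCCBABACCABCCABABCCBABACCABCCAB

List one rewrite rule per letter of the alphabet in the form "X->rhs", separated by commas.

A->AB, B->CC, C->BA

  step 3 ⇒ step 4: BABAABCCABCCBABAABCCBABA ⇒ CC·AB·CC·AB·AB·CC·BA·BA·AB·CC·BA·BA·CC·AB·CC·AB·AB·CC·BA·BA·CC·AB·CC·AB
    A ↦ AB
    B ↦ CC
    C ↦ BA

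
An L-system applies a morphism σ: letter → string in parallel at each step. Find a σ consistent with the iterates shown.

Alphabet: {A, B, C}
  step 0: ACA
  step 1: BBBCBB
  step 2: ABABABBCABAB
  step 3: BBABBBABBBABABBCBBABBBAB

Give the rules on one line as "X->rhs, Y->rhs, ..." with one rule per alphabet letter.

  step 2 ⇒ step 3: ABABABBCABAB ⇒ BB·AB·BB·AB·BB·AB·AB·BC·BB·AB·BB·AB
    A ↦ BB
    B ↦ AB
    C ↦ BC

A->BB, B->AB, C->BC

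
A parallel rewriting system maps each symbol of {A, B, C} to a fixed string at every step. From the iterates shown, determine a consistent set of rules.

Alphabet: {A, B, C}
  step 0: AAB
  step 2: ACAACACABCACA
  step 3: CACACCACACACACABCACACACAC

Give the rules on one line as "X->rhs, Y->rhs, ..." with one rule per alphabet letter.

  step 2 ⇒ step 3: ACAACACABCACA ⇒ C·ACA·C·C·ACA·C·ACA·C·ABC·ACA·C·ACA·C
    A ↦ C
    B ↦ ABC
    C ↦ ACA

A->C, B->ABC, C->ACA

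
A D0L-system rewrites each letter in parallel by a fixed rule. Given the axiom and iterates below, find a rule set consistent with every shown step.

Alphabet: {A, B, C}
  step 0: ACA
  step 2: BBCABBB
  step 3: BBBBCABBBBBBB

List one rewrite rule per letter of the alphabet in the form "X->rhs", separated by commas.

  step 2 ⇒ step 3: BBCABBB ⇒ BB·BB·CA·B·BB·BB·BB
    A ↦ B
    B ↦ BB
    C ↦ CA

A->B, B->BB, C->CA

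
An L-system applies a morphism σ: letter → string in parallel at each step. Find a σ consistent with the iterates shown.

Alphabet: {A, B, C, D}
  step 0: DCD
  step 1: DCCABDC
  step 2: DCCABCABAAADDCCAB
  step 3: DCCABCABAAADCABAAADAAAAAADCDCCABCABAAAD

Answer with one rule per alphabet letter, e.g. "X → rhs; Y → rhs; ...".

A->AA, B->AD, C->CAB, D->DC

  step 2 ⇒ step 3: DCCABCABAAADDCCAB ⇒ DC·CAB·CAB·AA·AD·CAB·AA·AD·AA·AA·AA·DC·DC·CAB·CAB·AA·AD
    A ↦ AA
    B ↦ AD
    C ↦ CAB
    D ↦ DC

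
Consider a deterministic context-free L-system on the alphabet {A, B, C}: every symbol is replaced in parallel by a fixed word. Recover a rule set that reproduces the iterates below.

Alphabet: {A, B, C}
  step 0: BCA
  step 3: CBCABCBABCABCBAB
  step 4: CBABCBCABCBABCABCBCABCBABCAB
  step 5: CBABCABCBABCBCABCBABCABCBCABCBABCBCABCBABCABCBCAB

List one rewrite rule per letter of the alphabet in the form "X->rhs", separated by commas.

  step 4 ⇒ step 5: CBABCBCABCBABCABCBCABCBABCAB ⇒ CB·AB·C·AB·CB·AB·CB·C·AB·CB·AB·C·AB·CB·C·AB·CB·AB·CB·C·AB·CB·AB·C·AB·CB·C·AB
    A ↦ C
    B ↦ AB
    C ↦ CB

A->C, B->AB, C->CB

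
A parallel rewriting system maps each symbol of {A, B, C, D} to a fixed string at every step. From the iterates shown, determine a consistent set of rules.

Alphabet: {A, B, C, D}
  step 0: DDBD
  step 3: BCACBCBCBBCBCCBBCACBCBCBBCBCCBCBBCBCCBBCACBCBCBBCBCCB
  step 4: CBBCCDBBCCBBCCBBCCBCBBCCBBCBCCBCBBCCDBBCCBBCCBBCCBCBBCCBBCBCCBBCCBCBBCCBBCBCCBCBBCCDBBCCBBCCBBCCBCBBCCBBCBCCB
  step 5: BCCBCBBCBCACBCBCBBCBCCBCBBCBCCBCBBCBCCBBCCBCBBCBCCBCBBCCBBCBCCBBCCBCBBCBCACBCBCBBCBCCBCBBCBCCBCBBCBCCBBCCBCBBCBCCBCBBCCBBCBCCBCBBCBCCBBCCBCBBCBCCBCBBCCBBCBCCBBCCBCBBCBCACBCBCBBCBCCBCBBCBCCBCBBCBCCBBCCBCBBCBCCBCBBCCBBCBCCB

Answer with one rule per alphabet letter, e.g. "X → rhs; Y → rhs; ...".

A->CDB, B->CB, C->BC, D->ACB

  step 4 ⇒ step 5: CBBCCDBBCCBBCCBBCCBCBBCCBBCBCCBCBBCCDBBCCBBCCBBCCBCBBCCBBCBCCBBCCBCBBCCBBCBCCBCBBCCDBBCCBBCCBBCCBCBBCCBBCBCCB ⇒ BC·CB·CB·BC·BC·ACB·CB·CB·BC·BC·CB·CB·BC·BC·CB·CB·BC·BC·CB·BC·CB·CB·BC·BC·CB·CB·BC·CB·BC·BC·CB·BC·CB·CB·BC·BC·ACB·CB·CB·BC·BC·CB·CB·BC·BC·CB·CB·BC·BC·CB·BC·CB·CB·BC·BC·CB·CB·BC·CB·BC·BC·CB·CB·BC·BC·CB·BC·CB·CB·BC·BC·CB·CB·BC·CB·BC·BC·CB·BC·CB·CB·BC·BC·ACB·CB·CB·BC·BC·CB·CB·BC·BC·CB·CB·BC·BC·CB·BC·CB·CB·BC·BC·CB·CB·BC·CB·BC·BC·CB
    B ↦ CB
    C ↦ BC
    D ↦ ACB
  step 3 ⇒ step 4: BCACBCBCBBCBCCBBCACBCBCBBCBCCBCBBCBCCBBCACBCBCBBCBCCB ⇒ CB·BC·CDB·BC·CB·BC·CB·BC·CB·CB·BC·CB·BC·BC·CB·CB·BC·CDB·BC·CB·BC·CB·BC·CB·CB·BC·CB·BC·BC·CB·BC·CB·CB·BC·CB·BC·BC·CB·CB·BC·CDB·BC·CB·BC·CB·BC·CB·CB·BC·CB·BC·BC·CB
    A ↦ CDB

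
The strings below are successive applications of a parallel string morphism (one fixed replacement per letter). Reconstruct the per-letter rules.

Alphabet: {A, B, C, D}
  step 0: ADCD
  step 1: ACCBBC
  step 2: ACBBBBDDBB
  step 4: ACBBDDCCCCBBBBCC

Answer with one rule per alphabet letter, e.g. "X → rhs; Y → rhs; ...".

A->AC, B->D, C->BB, D->C

  step 1 ⇒ step 2: ACCBBC ⇒ AC·BB·BB·D·D·BB
    A ↦ AC
    B ↦ D
    C ↦ BB
  step 0 ⇒ step 1: ADCD ⇒ AC·C·BB·C
    D ↦ C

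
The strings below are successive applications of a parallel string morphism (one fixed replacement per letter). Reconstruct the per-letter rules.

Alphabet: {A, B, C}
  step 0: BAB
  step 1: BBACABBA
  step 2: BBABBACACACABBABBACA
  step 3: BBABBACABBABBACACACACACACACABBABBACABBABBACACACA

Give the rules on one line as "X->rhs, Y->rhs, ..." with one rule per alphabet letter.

  step 2 ⇒ step 3: BBABBACACACABBABBACA ⇒ BBA·BBA·CA·BBA·BBA·CA·CA·CA·CA·CA·CA·CA·BBA·BBA·CA·BBA·BBA·CA·CA·CA
    A ↦ CA
    B ↦ BBA
    C ↦ CA

A->CA, B->BBA, C->CA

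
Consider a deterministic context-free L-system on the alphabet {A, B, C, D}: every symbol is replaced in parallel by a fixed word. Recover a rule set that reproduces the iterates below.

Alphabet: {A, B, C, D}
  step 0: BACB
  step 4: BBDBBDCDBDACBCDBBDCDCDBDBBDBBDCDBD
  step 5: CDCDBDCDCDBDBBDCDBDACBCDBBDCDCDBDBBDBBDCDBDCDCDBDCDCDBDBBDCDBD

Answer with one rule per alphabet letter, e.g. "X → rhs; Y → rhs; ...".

A->AC, B->CD, C->B, D->BD

  step 4 ⇒ step 5: BBDBBDCDBDACBCDBBDCDCDBDBBDBBDCDBD ⇒ CD·CD·BD·CD·CD·BD·B·BD·CD·BD·AC·B·CD·B·BD·CD·CD·BD·B·BD·B·BD·CD·BD·CD·CD·BD·CD·CD·BD·B·BD·CD·BD
    A ↦ AC
    B ↦ CD
    C ↦ B
    D ↦ BD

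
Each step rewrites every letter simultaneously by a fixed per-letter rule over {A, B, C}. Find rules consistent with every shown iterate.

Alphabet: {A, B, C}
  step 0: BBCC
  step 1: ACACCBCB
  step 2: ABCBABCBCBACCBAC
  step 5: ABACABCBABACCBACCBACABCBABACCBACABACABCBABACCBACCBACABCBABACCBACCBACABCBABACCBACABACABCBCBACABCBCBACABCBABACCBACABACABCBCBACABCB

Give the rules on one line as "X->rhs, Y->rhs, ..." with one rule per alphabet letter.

  step 1 ⇒ step 2: ACACCBCB ⇒ AB·CB·AB·CB·CB·AC·CB·AC
    A ↦ AB
    B ↦ AC
    C ↦ CB

A->AB, B->AC, C->CB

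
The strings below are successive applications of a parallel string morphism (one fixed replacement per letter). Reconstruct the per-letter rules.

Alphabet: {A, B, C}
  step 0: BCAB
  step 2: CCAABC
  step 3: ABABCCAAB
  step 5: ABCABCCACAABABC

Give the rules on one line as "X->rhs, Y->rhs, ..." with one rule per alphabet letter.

  step 2 ⇒ step 3: CCAABC ⇒ AB·AB·C·C·A·AB
    A ↦ C
    B ↦ A
    C ↦ AB

A->C, B->A, C->AB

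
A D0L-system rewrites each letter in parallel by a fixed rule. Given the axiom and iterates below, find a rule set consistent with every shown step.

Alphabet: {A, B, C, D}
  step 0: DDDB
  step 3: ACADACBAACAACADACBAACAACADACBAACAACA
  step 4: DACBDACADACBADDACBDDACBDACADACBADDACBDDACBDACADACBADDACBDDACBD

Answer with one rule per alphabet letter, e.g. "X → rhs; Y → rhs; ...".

  step 3 ⇒ step 4: ACADACBAACAACADACBAACAACADACBAACAACA ⇒ D·ACB·D·ACA·D·ACB·A·D·D·ACB·D·D·ACB·D·ACA·D·ACB·A·D·D·ACB·D·D·ACB·D·ACA·D·ACB·A·D·D·ACB·D·D·ACB·D
    A ↦ D
    B ↦ A
    C ↦ ACB
    D ↦ ACA

A->D, B->A, C->ACB, D->ACA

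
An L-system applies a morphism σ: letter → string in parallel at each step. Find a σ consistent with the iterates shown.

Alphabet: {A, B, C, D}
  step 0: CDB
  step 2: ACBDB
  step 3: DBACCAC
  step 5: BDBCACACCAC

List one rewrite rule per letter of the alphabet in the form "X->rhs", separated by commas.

  step 2 ⇒ step 3: ACBDB ⇒ D·B·AC·C·AC
    A ↦ D
    B ↦ AC
    C ↦ B
    D ↦ C

A->D, B->AC, C->B, D->C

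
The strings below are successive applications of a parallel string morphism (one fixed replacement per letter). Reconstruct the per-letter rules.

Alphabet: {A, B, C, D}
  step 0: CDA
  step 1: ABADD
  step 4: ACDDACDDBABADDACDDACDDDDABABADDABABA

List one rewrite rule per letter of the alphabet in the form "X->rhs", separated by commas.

A->DD, B->AC, C->A, D->BA

  step 0 ⇒ step 1: CDA ⇒ A·BA·DD
    A ↦ DD
    C ↦ A
    D ↦ BA
    B ↦ AC  (constrained at step 1)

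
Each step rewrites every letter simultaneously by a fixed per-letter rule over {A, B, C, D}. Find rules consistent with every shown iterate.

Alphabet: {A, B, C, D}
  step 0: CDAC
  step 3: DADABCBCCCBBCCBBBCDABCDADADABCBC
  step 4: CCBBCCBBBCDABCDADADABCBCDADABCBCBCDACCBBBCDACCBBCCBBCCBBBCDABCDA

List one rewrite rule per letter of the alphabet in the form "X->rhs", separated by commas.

A->BB, B->BC, C->DA, D->CC

  step 3 ⇒ step 4: DADABCBCCCBBCCBBBCDABCDADADABCBC ⇒ CC·BB·CC·BB·BC·DA·BC·DA·DA·DA·BC·BC·DA·DA·BC·BC·BC·DA·CC·BB·BC·DA·CC·BB·CC·BB·CC·BB·BC·DA·BC·DA
    A ↦ BB
    B ↦ BC
    C ↦ DA
    D ↦ CC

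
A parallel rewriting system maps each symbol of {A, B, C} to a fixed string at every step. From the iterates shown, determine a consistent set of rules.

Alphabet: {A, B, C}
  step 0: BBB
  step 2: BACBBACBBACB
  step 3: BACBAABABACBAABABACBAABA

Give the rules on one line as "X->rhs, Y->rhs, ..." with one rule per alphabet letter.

A->CB, B->BA, C->AA

  step 2 ⇒ step 3: BACBBACBBACB ⇒ BA·CB·AA·BA·BA·CB·AA·BA·BA·CB·AA·BA
    A ↦ CB
    B ↦ BA
    C ↦ AA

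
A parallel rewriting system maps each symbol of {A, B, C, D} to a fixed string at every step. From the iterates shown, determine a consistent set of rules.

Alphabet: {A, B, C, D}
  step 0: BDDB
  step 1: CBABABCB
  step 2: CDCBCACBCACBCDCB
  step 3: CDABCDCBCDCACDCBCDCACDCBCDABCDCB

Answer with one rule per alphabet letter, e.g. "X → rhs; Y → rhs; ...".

A->CA, B->CB, C->CD, D->AB

  step 2 ⇒ step 3: CDCBCACBCACBCDCB ⇒ CD·AB·CD·CB·CD·CA·CD·CB·CD·CA·CD·CB·CD·AB·CD·CB
    A ↦ CA
    B ↦ CB
    C ↦ CD
    D ↦ AB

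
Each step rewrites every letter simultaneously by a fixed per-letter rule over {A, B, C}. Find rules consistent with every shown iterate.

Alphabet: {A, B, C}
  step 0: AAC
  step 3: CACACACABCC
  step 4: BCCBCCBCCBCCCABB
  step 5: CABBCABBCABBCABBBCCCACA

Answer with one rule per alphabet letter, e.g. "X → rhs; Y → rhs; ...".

A->CC, B->CA, C->B

  step 4 ⇒ step 5: BCCBCCBCCBCCCABB ⇒ CA·B·B·CA·B·B·CA·B·B·CA·B·B·B·CC·CA·CA
    A ↦ CC
    B ↦ CA
    C ↦ B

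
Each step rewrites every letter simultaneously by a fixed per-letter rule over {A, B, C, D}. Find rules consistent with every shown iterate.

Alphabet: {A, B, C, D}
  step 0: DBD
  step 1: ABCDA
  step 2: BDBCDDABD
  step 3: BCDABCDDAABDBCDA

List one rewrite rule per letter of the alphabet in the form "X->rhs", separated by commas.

A->BD, B->BCD, C->D, D->A

  step 2 ⇒ step 3: BDBCDDABD ⇒ BCD·A·BCD·D·A·A·BD·BCD·A
    A ↦ BD
    B ↦ BCD
    C ↦ D
    D ↦ A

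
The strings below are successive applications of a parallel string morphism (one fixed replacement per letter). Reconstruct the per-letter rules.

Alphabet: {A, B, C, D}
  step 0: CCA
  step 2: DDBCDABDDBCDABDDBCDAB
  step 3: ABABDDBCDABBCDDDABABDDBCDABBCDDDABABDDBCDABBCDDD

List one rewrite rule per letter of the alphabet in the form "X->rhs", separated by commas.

A->BCD, B->DD, C->BCD, D->AB

  step 2 ⇒ step 3: DDBCDABDDBCDABDDBCDAB ⇒ AB·AB·DD·BCD·AB·BCD·DD·AB·AB·DD·BCD·AB·BCD·DD·AB·AB·DD·BCD·AB·BCD·DD
    A ↦ BCD
    B ↦ DD
    C ↦ BCD
    D ↦ AB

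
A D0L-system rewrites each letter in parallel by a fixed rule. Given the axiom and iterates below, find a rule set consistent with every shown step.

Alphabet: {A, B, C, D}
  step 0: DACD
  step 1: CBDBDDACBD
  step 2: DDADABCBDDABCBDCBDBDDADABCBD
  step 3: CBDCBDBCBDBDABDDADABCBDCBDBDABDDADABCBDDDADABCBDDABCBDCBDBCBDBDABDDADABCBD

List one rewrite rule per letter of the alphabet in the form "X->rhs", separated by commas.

A->B, B->DAB, C->DDA, D->CBD

  step 2 ⇒ step 3: DDADABCBDDABCBDCBDBDDADABCBD ⇒ CBD·CBD·B·CBD·B·DAB·DDA·DAB·CBD·CBD·B·DAB·DDA·DAB·CBD·DDA·DAB·CBD·DAB·CBD·CBD·B·CBD·B·DAB·DDA·DAB·CBD
    A ↦ B
    B ↦ DAB
    C ↦ DDA
    D ↦ CBD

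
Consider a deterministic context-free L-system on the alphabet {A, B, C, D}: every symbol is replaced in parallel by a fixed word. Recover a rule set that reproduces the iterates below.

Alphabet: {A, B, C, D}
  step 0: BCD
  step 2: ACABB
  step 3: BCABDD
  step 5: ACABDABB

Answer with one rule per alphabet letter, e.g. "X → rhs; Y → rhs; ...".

A->B, B->D, C->CA, D->A

  step 2 ⇒ step 3: ACABB ⇒ B·CA·B·D·D
    A ↦ B
    B ↦ D
    C ↦ CA
    D ↦ A  (constrained at step 0)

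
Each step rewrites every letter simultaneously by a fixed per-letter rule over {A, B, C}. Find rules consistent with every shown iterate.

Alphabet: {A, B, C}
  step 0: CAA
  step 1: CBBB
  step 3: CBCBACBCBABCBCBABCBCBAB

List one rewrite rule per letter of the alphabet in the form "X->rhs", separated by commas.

  step 0 ⇒ step 1: CAA ⇒ CB·B·B
    A ↦ B
    C ↦ CB
    B ↦ CBA  (constrained at step 1)

A->B, B->CBA, C->CB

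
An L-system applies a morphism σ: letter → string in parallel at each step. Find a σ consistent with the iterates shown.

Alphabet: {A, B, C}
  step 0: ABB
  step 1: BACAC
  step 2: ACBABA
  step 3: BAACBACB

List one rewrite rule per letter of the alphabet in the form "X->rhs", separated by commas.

  step 2 ⇒ step 3: ACBABA ⇒ B·A·AC·B·AC·B
    A ↦ B
    B ↦ AC
    C ↦ A

A->B, B->AC, C->A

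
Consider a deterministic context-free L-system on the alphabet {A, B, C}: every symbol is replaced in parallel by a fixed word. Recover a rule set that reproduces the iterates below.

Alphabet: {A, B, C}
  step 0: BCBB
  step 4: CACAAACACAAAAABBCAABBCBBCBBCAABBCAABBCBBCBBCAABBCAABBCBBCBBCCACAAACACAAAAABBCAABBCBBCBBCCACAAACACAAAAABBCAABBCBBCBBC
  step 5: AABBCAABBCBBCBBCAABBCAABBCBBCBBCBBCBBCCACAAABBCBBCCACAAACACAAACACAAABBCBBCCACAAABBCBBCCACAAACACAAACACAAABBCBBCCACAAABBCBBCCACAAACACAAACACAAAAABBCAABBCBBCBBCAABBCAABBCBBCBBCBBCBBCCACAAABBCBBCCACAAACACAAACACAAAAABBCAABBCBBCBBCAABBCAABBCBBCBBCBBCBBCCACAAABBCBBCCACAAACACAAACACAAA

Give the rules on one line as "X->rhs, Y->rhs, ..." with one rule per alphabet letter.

A->BBC, B->CA, C->AA

  step 4 ⇒ step 5: CACAAACACAAAAABBCAABBCBBCBBCAABBCAABBCBBCBBCAABBCAABBCBBCBBCCACAAACACAAAAABBCAABBCBBCBBCCACAAACACAAAAABBCAABBCBBCBBC ⇒ AA·BBC·AA·BBC·BBC·BBC·AA·BBC·AA·BBC·BBC·BBC·BBC·BBC·CA·CA·AA·BBC·BBC·CA·CA·AA·CA·CA·AA·CA·CA·AA·BBC·BBC·CA·CA·AA·BBC·BBC·CA·CA·AA·CA·CA·AA·CA·CA·AA·BBC·BBC·CA·CA·AA·BBC·BBC·CA·CA·AA·CA·CA·AA·CA·CA·AA·AA·BBC·AA·BBC·BBC·BBC·AA·BBC·AA·BBC·BBC·BBC·BBC·BBC·CA·CA·AA·BBC·BBC·CA·CA·AA·CA·CA·AA·CA·CA·AA·AA·BBC·AA·BBC·BBC·BBC·AA·BBC·AA·BBC·BBC·BBC·BBC·BBC·CA·CA·AA·BBC·BBC·CA·CA·AA·CA·CA·AA·CA·CA·AA
    A ↦ BBC
    B ↦ CA
    C ↦ AA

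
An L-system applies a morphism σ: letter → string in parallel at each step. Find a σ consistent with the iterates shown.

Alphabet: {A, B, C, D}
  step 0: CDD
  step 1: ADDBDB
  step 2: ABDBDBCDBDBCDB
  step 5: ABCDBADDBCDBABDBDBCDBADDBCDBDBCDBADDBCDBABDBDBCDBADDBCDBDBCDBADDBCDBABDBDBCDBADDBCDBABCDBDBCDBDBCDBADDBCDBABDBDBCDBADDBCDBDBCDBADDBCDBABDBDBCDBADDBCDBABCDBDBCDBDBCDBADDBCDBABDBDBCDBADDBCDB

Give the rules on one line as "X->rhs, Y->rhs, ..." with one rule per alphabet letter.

A->AB, B->CDB, C->AD, D->DB

  step 1 ⇒ step 2: ADDBDB ⇒ AB·DB·DB·CDB·DB·CDB
    A ↦ AB
    B ↦ CDB
    D ↦ DB
  step 0 ⇒ step 1: CDD ⇒ AD·DB·DB
    C ↦ AD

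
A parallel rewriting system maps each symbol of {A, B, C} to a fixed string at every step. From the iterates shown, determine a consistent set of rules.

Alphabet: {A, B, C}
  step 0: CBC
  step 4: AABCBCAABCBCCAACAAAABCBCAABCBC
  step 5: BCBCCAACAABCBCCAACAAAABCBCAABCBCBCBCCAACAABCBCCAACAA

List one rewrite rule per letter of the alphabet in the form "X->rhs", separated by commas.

A->BC, B->C, C->AA

  step 4 ⇒ step 5: AABCBCAABCBCCAACAAAABCBCAABCBC ⇒ BC·BC·C·AA·C·AA·BC·BC·C·AA·C·AA·AA·BC·BC·AA·BC·BC·BC·BC·C·AA·C·AA·BC·BC·C·AA·C·AA
    A ↦ BC
    B ↦ C
    C ↦ AA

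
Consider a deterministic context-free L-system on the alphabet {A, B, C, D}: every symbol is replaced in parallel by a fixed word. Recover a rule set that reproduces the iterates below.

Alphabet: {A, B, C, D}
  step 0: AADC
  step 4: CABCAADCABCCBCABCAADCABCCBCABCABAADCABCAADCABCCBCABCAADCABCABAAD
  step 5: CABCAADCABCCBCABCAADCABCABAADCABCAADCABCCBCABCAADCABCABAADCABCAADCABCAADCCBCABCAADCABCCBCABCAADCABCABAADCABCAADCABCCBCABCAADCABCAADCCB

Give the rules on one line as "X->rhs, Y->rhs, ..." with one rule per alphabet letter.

A->C, B->AAD, C->CAB, D->B

  step 4 ⇒ step 5: CABCAADCABCCBCABCAADCABCCBCABCABAADCABCAADCABCCBCABCAADCABCABAAD ⇒ CAB·C·AAD·CAB·C·C·B·CAB·C·AAD·CAB·CAB·AAD·CAB·C·AAD·CAB·C·C·B·CAB·C·AAD·CAB·CAB·AAD·CAB·C·AAD·CAB·C·AAD·C·C·B·CAB·C·AAD·CAB·C·C·B·CAB·C·AAD·CAB·CAB·AAD·CAB·C·AAD·CAB·C·C·B·CAB·C·AAD·CAB·C·AAD·C·C·B
    A ↦ C
    B ↦ AAD
    C ↦ CAB
    D ↦ B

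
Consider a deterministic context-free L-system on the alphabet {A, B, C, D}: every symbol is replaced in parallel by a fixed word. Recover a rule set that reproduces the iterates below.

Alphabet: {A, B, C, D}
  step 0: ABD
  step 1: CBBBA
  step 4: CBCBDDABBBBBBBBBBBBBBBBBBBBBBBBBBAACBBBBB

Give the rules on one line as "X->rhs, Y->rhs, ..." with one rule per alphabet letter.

A->CB, B->BB, C->DDA, D->A

  step 0 ⇒ step 1: ABD ⇒ CB·BB·A
    A ↦ CB
    B ↦ BB
    D ↦ A
    C ↦ DDA  (constrained at step 1)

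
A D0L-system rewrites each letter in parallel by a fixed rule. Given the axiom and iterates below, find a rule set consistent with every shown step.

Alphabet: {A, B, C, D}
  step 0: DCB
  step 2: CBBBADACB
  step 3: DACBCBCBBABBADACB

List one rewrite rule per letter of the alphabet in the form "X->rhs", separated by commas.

  step 2 ⇒ step 3: CBBBADACB ⇒ DA·CB·CB·CB·BA·B·BA·DA·CB
    A ↦ BA
    B ↦ CB
    C ↦ DA
    D ↦ B

A->BA, B->CB, C->DA, D->B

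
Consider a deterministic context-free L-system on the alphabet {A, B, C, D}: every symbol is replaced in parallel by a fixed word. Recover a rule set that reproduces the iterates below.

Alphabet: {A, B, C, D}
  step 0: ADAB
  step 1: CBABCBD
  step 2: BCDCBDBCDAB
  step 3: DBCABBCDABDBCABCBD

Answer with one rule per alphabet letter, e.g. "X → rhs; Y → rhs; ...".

A->CB, B->D, C->BC, D->AB

  step 2 ⇒ step 3: BCDCBDBCDAB ⇒ D·BC·AB·BC·D·AB·D·BC·AB·CB·D
    A ↦ CB
    B ↦ D
    C ↦ BC
    D ↦ AB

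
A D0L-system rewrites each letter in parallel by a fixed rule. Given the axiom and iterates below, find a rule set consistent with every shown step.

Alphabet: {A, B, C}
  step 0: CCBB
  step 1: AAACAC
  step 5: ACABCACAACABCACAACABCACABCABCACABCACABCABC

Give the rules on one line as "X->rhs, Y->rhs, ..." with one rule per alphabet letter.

A->BC, B->AC, C->A

  step 0 ⇒ step 1: CCBB ⇒ A·A·AC·AC
    B ↦ AC
    C ↦ A
    A ↦ BC  (constrained at step 1)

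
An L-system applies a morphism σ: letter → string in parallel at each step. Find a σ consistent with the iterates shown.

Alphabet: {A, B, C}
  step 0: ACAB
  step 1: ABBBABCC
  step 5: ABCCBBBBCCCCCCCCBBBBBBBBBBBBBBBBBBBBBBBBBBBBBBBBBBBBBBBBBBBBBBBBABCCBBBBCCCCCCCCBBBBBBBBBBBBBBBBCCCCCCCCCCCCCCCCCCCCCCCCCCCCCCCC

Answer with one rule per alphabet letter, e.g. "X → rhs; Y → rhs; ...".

  step 0 ⇒ step 1: ACAB ⇒ AB·BB·AB·CC
    A ↦ AB
    B ↦ CC
    C ↦ BB

A->AB, B->CC, C->BB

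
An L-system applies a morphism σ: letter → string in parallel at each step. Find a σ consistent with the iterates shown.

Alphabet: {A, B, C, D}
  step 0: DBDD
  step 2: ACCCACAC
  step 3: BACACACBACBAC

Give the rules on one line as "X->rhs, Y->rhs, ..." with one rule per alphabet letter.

A->B, B->DD, C->AC, D->C

  step 2 ⇒ step 3: ACCCACAC ⇒ B·AC·AC·AC·B·AC·B·AC
    A ↦ B
    C ↦ AC
    B ↦ DD  (constrained at step 0)
    D ↦ C  (constrained at step 0)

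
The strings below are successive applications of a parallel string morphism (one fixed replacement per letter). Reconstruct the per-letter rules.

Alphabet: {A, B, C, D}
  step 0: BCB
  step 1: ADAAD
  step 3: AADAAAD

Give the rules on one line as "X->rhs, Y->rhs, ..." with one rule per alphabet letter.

A->C, B->AD, C->A, D->B

  step 0 ⇒ step 1: BCB ⇒ AD·A·AD
    B ↦ AD
    C ↦ A
    A ↦ C  (constrained at step 1)
    D ↦ B  (constrained at step 1)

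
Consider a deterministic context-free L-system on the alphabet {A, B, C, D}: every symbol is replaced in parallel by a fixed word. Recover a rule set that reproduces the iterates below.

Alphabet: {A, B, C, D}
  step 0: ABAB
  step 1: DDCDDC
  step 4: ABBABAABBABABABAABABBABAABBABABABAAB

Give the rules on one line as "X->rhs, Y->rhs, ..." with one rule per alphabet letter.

  step 0 ⇒ step 1: ABAB ⇒ DD·C·DD·C
    A ↦ DD
    B ↦ C
    C ↦ AB  (constrained at step 1)
    D ↦ BA  (constrained at step 1)

A->DD, B->C, C->AB, D->BA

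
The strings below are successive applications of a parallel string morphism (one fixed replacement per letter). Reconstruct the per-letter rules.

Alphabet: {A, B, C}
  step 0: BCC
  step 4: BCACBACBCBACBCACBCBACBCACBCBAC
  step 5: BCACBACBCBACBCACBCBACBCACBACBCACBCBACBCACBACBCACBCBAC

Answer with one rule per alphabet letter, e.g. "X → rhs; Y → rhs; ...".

  step 4 ⇒ step 5: BCACBACBCBACBCACBCBACBCACBCBAC ⇒ BC·AC·B·AC·BC·B·AC·BC·AC·BC·B·AC·BC·AC·B·AC·BC·AC·BC·B·AC·BC·AC·B·AC·BC·AC·BC·B·AC
    A ↦ B
    B ↦ BC
    C ↦ AC

A->B, B->BC, C->AC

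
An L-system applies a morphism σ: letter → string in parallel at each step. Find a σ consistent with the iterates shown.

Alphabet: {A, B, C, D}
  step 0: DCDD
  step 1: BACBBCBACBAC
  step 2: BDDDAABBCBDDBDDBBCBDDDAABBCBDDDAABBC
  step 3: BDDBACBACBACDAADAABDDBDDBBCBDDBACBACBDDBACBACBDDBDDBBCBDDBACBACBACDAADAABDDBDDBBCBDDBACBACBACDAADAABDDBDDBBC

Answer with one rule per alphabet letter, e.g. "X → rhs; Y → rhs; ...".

A->DAA, B->BDD, C->BBC, D->BAC

  step 2 ⇒ step 3: BDDDAABBCBDDBDDBBCBDDDAABBCBDDDAABBC ⇒ BDD·BAC·BAC·BAC·DAA·DAA·BDD·BDD·BBC·BDD·BAC·BAC·BDD·BAC·BAC·BDD·BDD·BBC·BDD·BAC·BAC·BAC·DAA·DAA·BDD·BDD·BBC·BDD·BAC·BAC·BAC·DAA·DAA·BDD·BDD·BBC
    A ↦ DAA
    B ↦ BDD
    C ↦ BBC
    D ↦ BAC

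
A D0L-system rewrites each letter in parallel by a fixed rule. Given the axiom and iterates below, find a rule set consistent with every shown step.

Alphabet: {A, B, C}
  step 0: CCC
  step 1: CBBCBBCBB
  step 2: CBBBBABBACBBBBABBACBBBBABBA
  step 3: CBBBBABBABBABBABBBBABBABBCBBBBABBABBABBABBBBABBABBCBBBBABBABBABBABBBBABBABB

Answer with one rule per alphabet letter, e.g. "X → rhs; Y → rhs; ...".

  step 2 ⇒ step 3: CBBBBABBACBBBBABBACBBBBABBA ⇒ CBB·BBA·BBA·BBA·BBA·BB·BBA·BBA·BB·CBB·BBA·BBA·BBA·BBA·BB·BBA·BBA·BB·CBB·BBA·BBA·BBA·BBA·BB·BBA·BBA·BB
    A ↦ BB
    B ↦ BBA
    C ↦ CBB

A->BB, B->BBA, C->CBB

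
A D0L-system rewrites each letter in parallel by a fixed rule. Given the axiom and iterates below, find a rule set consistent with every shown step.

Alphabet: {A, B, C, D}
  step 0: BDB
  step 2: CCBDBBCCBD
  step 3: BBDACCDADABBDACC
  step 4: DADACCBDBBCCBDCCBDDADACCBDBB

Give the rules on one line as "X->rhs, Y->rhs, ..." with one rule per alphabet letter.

A->BD, B->DA, C->B, D->CC

  step 3 ⇒ step 4: BBDACCDADABBDACC ⇒ DA·DA·CC·BD·B·B·CC·BD·CC·BD·DA·DA·CC·BD·B·B
    A ↦ BD
    B ↦ DA
    C ↦ B
    D ↦ CC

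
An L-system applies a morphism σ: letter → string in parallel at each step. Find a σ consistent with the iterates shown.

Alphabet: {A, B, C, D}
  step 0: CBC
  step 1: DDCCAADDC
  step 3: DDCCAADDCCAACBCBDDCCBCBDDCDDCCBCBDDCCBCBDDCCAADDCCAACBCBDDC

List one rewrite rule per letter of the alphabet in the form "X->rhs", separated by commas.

A->CDD, B->CAA, C->DDC, D->CB

  step 0 ⇒ step 1: CBC ⇒ DDC·CAA·DDC
    B ↦ CAA
    C ↦ DDC
    A ↦ CDD  (constrained at step 1)
    D ↦ CB  (constrained at step 1)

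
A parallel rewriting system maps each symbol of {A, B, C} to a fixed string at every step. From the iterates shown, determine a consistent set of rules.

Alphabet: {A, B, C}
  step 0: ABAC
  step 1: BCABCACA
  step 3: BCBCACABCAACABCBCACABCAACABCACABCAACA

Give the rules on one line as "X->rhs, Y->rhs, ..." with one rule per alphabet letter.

A->BC, B->A, C->ACA

  step 0 ⇒ step 1: ABAC ⇒ BC·A·BC·ACA
    A ↦ BC
    B ↦ A
    C ↦ ACA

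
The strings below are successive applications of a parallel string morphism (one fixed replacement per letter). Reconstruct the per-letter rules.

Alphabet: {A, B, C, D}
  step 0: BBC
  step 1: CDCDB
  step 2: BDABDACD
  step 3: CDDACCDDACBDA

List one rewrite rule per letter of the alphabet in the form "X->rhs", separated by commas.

A->C, B->CD, C->B, D->DA

  step 2 ⇒ step 3: BDABDACD ⇒ CD·DA·C·CD·DA·C·B·DA
    A ↦ C
    B ↦ CD
    C ↦ B
    D ↦ DA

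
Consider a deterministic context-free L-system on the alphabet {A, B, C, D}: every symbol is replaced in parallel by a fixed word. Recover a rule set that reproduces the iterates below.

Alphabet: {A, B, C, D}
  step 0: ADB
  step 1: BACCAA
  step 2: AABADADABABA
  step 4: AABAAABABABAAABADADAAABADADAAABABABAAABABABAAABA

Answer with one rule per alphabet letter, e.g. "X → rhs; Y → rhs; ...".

  step 1 ⇒ step 2: BACCAA ⇒ AA·BA·DA·DA·BA·BA
    A ↦ BA
    B ↦ AA
    C ↦ DA
  step 0 ⇒ step 1: ADB ⇒ BA·CC·AA
    D ↦ CC

A->BA, B->AA, C->DA, D->CC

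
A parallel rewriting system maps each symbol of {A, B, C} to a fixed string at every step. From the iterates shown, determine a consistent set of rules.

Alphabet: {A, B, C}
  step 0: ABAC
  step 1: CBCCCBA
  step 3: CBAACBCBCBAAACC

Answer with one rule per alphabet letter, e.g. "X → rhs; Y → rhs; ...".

  step 0 ⇒ step 1: ABAC ⇒ CB·CC·CB·A
    A ↦ CB
    B ↦ CC
    C ↦ A

A->CB, B->CC, C->A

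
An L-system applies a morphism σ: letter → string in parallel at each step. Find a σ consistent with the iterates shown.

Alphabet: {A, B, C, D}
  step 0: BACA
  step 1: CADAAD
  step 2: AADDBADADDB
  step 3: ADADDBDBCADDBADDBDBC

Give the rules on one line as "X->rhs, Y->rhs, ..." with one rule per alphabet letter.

A->AD, B->C, C->A, D->DB

  step 2 ⇒ step 3: AADDBADADDB ⇒ AD·AD·DB·DB·C·AD·DB·AD·DB·DB·C
    A ↦ AD
    B ↦ C
    D ↦ DB
  step 0 ⇒ step 1: BACA ⇒ C·AD·A·AD
    C ↦ A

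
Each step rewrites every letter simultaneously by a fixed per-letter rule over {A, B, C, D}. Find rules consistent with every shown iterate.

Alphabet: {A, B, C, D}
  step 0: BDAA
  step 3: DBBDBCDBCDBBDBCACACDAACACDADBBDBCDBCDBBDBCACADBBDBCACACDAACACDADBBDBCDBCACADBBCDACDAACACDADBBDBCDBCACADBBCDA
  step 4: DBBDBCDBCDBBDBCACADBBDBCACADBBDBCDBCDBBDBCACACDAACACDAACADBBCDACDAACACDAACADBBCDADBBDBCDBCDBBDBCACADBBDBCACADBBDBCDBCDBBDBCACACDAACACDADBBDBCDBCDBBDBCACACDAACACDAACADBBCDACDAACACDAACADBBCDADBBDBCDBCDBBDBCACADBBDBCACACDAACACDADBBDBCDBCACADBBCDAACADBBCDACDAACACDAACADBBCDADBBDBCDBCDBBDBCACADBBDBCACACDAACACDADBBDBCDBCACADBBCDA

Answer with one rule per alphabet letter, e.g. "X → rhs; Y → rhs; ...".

A->CDA, B->DBC, C->ACA, D->DBB

  step 3 ⇒ step 4: DBBDBCDBCDBBDBCACACDAACACDADBBDBCDBCDBBDBCACADBBDBCACACDAACACDADBBDBCDBCACADBBCDACDAACACDADBBDBCDBCACADBBCDA ⇒ DBB·DBC·DBC·DBB·DBC·ACA·DBB·DBC·ACA·DBB·DBC·DBC·DBB·DBC·ACA·CDA·ACA·CDA·ACA·DBB·CDA·CDA·ACA·CDA·ACA·DBB·CDA·DBB·DBC·DBC·DBB·DBC·ACA·DBB·DBC·ACA·DBB·DBC·DBC·DBB·DBC·ACA·CDA·ACA·CDA·DBB·DBC·DBC·DBB·DBC·ACA·CDA·ACA·CDA·ACA·DBB·CDA·CDA·ACA·CDA·ACA·DBB·CDA·DBB·DBC·DBC·DBB·DBC·ACA·DBB·DBC·ACA·CDA·ACA·CDA·DBB·DBC·DBC·ACA·DBB·CDA·ACA·DBB·CDA·CDA·ACA·CDA·ACA·DBB·CDA·DBB·DBC·DBC·DBB·DBC·ACA·DBB·DBC·ACA·CDA·ACA·CDA·DBB·DBC·DBC·ACA·DBB·CDA
    A ↦ CDA
    B ↦ DBC
    C ↦ ACA
    D ↦ DBB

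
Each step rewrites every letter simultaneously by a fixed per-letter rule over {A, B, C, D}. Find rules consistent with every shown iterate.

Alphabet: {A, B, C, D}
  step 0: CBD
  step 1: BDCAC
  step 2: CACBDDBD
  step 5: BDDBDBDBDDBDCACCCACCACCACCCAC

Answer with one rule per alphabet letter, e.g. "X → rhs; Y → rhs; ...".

  step 1 ⇒ step 2: BDCAC ⇒ CA·C·BD·D·BD
    A ↦ D
    B ↦ CA
    C ↦ BD
    D ↦ C

A->D, B->CA, C->BD, D->C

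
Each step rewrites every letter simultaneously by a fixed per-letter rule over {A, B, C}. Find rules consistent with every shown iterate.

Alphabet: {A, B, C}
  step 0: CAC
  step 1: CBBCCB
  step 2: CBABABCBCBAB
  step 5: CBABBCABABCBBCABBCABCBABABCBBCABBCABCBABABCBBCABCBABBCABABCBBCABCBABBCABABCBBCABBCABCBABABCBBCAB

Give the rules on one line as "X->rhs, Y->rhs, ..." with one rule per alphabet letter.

A->BC, B->AB, C->CB

  step 1 ⇒ step 2: CBBCCB ⇒ CB·AB·AB·CB·CB·AB
    B ↦ AB
    C ↦ CB
  step 0 ⇒ step 1: CAC ⇒ CB·BC·CB
    A ↦ BC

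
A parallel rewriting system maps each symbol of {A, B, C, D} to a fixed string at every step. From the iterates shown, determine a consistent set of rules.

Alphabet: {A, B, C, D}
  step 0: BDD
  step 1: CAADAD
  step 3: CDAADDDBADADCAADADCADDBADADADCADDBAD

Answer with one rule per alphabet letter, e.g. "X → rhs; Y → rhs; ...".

A->DDB, B->CA, C->CDA, D->AD

  step 0 ⇒ step 1: BDD ⇒ CA·AD·AD
    B ↦ CA
    D ↦ AD
    A ↦ DDB  (constrained at step 1)
    C ↦ CDA  (constrained at step 1)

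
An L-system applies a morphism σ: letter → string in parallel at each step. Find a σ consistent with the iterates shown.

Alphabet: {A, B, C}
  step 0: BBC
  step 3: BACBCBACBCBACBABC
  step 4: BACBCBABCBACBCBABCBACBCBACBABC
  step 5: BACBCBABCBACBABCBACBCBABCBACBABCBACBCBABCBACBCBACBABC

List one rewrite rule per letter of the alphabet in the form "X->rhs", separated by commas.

A->C, B->BA, C->BC

  step 4 ⇒ step 5: BACBCBABCBACBCBABCBACBCBACBABC ⇒ BA·C·BC·BA·BC·BA·C·BA·BC·BA·C·BC·BA·BC·BA·C·BA·BC·BA·C·BC·BA·BC·BA·C·BC·BA·C·BA·BC
    A ↦ C
    B ↦ BA
    C ↦ BC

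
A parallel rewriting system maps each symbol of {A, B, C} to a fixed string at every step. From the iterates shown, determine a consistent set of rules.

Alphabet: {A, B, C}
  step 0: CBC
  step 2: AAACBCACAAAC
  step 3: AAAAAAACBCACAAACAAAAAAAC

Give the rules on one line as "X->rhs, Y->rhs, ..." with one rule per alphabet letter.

  step 2 ⇒ step 3: AAACBCACAAAC ⇒ AA·AA·AA·AC·BC·AC·AA·AC·AA·AA·AA·AC
    A ↦ AA
    B ↦ BC
    C ↦ AC

A->AA, B->BC, C->AC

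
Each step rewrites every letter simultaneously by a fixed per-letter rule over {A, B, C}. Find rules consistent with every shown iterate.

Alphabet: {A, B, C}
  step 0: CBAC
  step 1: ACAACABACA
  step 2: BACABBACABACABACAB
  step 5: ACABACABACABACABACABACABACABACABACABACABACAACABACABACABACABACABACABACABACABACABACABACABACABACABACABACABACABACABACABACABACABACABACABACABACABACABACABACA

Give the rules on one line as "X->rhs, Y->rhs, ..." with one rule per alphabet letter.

A->B, B->ACA, C->ACA

  step 1 ⇒ step 2: ACAACABACA ⇒ B·ACA·B·B·ACA·B·ACA·B·ACA·B
    A ↦ B
    B ↦ ACA
    C ↦ ACA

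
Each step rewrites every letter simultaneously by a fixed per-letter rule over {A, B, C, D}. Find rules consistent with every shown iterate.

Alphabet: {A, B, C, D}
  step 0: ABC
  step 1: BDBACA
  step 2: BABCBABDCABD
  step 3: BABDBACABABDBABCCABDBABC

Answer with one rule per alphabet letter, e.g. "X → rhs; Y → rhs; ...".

  step 2 ⇒ step 3: BABCBABDCABD ⇒ BA·BD·BA·CA·BA·BD·BA·BC·CA·BD·BA·BC
    A ↦ BD
    B ↦ BA
    C ↦ CA
    D ↦ BC

A->BD, B->BA, C->CA, D->BC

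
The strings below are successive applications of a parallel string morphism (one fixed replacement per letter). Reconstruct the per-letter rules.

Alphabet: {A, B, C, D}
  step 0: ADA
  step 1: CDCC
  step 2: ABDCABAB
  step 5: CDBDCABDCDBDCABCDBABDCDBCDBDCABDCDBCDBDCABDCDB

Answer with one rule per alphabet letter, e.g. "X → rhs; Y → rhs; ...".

A->C, B->DB, C->AB, D->DC

  step 1 ⇒ step 2: CDCC ⇒ AB·DC·AB·AB
    C ↦ AB
    D ↦ DC
  step 0 ⇒ step 1: ADA ⇒ C·DC·C
    A ↦ C
    B ↦ DB  (constrained at step 2)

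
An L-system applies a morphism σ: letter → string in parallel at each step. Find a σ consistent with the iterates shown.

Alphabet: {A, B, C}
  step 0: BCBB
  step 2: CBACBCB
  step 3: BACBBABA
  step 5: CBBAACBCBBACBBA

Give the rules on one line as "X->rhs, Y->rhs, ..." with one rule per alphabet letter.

A->CB, B->A, C->B

  step 2 ⇒ step 3: CBACBCB ⇒ B·A·CB·B·A·B·A
    A ↦ CB
    B ↦ A
    C ↦ B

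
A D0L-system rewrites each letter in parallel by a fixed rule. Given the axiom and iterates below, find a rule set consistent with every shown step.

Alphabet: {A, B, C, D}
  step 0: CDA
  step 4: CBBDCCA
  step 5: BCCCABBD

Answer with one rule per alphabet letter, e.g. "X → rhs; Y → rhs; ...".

  step 4 ⇒ step 5: CBBDCCA ⇒ B·C·C·CA·B·B·D
    A ↦ D
    B ↦ C
    C ↦ B
    D ↦ CA

A->D, B->C, C->B, D->CA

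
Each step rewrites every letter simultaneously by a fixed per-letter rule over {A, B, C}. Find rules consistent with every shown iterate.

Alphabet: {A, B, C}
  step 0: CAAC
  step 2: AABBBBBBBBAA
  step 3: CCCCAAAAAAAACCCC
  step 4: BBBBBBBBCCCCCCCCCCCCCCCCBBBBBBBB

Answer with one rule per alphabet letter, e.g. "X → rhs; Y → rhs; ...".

  step 3 ⇒ step 4: CCCCAAAAAAAACCCC ⇒ BB·BB·BB·BB·CC·CC·CC·CC·CC·CC·CC·CC·BB·BB·BB·BB
    A ↦ CC
    C ↦ BB
  step 2 ⇒ step 3: AABBBBBBBBAA ⇒ CC·CC·A·A·A·A·A·A·A·A·CC·CC
    B ↦ A

A->CC, B->A, C->BB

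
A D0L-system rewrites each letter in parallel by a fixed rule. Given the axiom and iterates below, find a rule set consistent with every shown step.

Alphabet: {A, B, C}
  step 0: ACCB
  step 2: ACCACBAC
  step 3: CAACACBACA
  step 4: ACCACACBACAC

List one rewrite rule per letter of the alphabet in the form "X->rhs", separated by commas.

  step 3 ⇒ step 4: CAACACBACA ⇒ A·C·C·A·C·A·CBA·C·A·C
    A ↦ C
    B ↦ CBA
    C ↦ A

A->C, B->CBA, C->A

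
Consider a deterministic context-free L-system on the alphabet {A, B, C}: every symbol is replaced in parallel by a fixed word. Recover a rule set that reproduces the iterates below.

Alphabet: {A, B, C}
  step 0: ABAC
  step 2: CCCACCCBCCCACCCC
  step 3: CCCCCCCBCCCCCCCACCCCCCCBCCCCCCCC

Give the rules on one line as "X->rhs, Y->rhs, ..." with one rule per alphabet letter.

  step 2 ⇒ step 3: CCCACCCBCCCACCCC ⇒ CC·CC·CC·CB·CC·CC·CC·CA·CC·CC·CC·CB·CC·CC·CC·CC
    A ↦ CB
    B ↦ CA
    C ↦ CC

A->CB, B->CA, C->CC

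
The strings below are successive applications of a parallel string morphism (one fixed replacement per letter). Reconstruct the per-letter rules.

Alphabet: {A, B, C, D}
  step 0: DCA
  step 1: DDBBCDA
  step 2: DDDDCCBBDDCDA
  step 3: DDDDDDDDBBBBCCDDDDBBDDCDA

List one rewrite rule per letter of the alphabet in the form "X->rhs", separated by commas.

A->CDA, B->C, C->BB, D->DD

  step 2 ⇒ step 3: DDDDCCBBDDCDA ⇒ DD·DD·DD·DD·BB·BB·C·C·DD·DD·BB·DD·CDA
    A ↦ CDA
    B ↦ C
    C ↦ BB
    D ↦ DD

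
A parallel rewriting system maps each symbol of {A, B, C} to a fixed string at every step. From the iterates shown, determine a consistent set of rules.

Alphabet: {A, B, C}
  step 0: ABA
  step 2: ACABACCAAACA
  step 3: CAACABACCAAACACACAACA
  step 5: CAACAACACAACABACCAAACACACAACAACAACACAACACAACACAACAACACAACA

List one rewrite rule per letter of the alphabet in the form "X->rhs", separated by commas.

A->CA, B->BAC, C->A

  step 2 ⇒ step 3: ACABACCAAACA ⇒ CA·A·CA·BAC·CA·A·A·CA·CA·CA·A·CA
    A ↦ CA
    B ↦ BAC
    C ↦ A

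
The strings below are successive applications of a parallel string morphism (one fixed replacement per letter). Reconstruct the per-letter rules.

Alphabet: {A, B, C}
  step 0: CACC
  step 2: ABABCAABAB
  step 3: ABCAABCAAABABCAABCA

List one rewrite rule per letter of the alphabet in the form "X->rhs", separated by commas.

A->AB, B->CA, C->A

  step 2 ⇒ step 3: ABABCAABAB ⇒ AB·CA·AB·CA·A·AB·AB·CA·AB·CA
    A ↦ AB
    B ↦ CA
    C ↦ A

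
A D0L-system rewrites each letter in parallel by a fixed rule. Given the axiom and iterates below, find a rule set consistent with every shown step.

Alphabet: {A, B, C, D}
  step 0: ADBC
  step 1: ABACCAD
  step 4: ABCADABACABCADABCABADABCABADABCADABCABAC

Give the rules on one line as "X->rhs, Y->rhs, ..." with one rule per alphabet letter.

A->AB, B->C, C->AD, D->AC

  step 0 ⇒ step 1: ADBC ⇒ AB·AC·C·AD
    A ↦ AB
    B ↦ C
    C ↦ AD
    D ↦ AC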